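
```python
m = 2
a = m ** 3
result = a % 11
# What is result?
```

Answer: 8

Derivation:
Trace (tracking result):
m = 2  # -> m = 2
a = m ** 3  # -> a = 8
result = a % 11  # -> result = 8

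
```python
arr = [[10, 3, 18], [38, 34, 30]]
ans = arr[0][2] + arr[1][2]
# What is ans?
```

Trace (tracking ans):
arr = [[10, 3, 18], [38, 34, 30]]  # -> arr = [[10, 3, 18], [38, 34, 30]]
ans = arr[0][2] + arr[1][2]  # -> ans = 48

Answer: 48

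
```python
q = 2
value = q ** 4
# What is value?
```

Answer: 16

Derivation:
Trace (tracking value):
q = 2  # -> q = 2
value = q ** 4  # -> value = 16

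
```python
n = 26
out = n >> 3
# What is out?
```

Answer: 3

Derivation:
Trace (tracking out):
n = 26  # -> n = 26
out = n >> 3  # -> out = 3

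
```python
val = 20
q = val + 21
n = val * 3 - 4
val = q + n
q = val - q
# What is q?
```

Trace (tracking q):
val = 20  # -> val = 20
q = val + 21  # -> q = 41
n = val * 3 - 4  # -> n = 56
val = q + n  # -> val = 97
q = val - q  # -> q = 56

Answer: 56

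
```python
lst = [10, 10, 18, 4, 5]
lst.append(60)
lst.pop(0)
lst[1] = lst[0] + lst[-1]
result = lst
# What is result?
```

Trace (tracking result):
lst = [10, 10, 18, 4, 5]  # -> lst = [10, 10, 18, 4, 5]
lst.append(60)  # -> lst = [10, 10, 18, 4, 5, 60]
lst.pop(0)  # -> lst = [10, 18, 4, 5, 60]
lst[1] = lst[0] + lst[-1]  # -> lst = [10, 70, 4, 5, 60]
result = lst  # -> result = [10, 70, 4, 5, 60]

Answer: [10, 70, 4, 5, 60]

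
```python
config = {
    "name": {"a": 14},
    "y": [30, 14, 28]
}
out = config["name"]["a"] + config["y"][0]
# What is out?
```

Answer: 44

Derivation:
Trace (tracking out):
config = {'name': {'a': 14}, 'y': [30, 14, 28]}  # -> config = {'name': {'a': 14}, 'y': [30, 14, 28]}
out = config['name']['a'] + config['y'][0]  # -> out = 44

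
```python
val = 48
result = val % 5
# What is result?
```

Trace (tracking result):
val = 48  # -> val = 48
result = val % 5  # -> result = 3

Answer: 3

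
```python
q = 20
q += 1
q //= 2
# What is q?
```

Answer: 10

Derivation:
Trace (tracking q):
q = 20  # -> q = 20
q += 1  # -> q = 21
q //= 2  # -> q = 10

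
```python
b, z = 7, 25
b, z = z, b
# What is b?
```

Trace (tracking b):
b, z = (7, 25)  # -> b = 7, z = 25
b, z = (z, b)  # -> b = 25, z = 7

Answer: 25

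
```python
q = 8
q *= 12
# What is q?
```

Answer: 96

Derivation:
Trace (tracking q):
q = 8  # -> q = 8
q *= 12  # -> q = 96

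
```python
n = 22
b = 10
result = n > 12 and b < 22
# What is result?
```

Answer: True

Derivation:
Trace (tracking result):
n = 22  # -> n = 22
b = 10  # -> b = 10
result = n > 12 and b < 22  # -> result = True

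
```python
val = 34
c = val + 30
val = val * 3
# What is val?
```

Answer: 102

Derivation:
Trace (tracking val):
val = 34  # -> val = 34
c = val + 30  # -> c = 64
val = val * 3  # -> val = 102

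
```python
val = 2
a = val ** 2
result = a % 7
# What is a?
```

Trace (tracking a):
val = 2  # -> val = 2
a = val ** 2  # -> a = 4
result = a % 7  # -> result = 4

Answer: 4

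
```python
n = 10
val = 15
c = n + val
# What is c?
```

Trace (tracking c):
n = 10  # -> n = 10
val = 15  # -> val = 15
c = n + val  # -> c = 25

Answer: 25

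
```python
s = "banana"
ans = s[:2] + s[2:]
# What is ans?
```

Trace (tracking ans):
s = 'banana'  # -> s = 'banana'
ans = s[:2] + s[2:]  # -> ans = 'banana'

Answer: 'banana'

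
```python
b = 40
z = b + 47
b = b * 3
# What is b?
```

Answer: 120

Derivation:
Trace (tracking b):
b = 40  # -> b = 40
z = b + 47  # -> z = 87
b = b * 3  # -> b = 120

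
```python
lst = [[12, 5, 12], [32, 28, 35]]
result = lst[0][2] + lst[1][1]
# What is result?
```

Answer: 40

Derivation:
Trace (tracking result):
lst = [[12, 5, 12], [32, 28, 35]]  # -> lst = [[12, 5, 12], [32, 28, 35]]
result = lst[0][2] + lst[1][1]  # -> result = 40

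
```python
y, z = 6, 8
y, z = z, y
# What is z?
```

Trace (tracking z):
y, z = (6, 8)  # -> y = 6, z = 8
y, z = (z, y)  # -> y = 8, z = 6

Answer: 6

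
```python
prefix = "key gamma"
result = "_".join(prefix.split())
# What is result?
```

Trace (tracking result):
prefix = 'key gamma'  # -> prefix = 'key gamma'
result = '_'.join(prefix.split())  # -> result = 'key_gamma'

Answer: 'key_gamma'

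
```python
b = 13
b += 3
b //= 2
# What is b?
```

Answer: 8

Derivation:
Trace (tracking b):
b = 13  # -> b = 13
b += 3  # -> b = 16
b //= 2  # -> b = 8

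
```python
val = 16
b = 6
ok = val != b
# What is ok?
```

Trace (tracking ok):
val = 16  # -> val = 16
b = 6  # -> b = 6
ok = val != b  # -> ok = True

Answer: True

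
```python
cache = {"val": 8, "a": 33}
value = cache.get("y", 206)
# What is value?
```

Trace (tracking value):
cache = {'val': 8, 'a': 33}  # -> cache = {'val': 8, 'a': 33}
value = cache.get('y', 206)  # -> value = 206

Answer: 206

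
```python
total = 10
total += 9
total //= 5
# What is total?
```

Trace (tracking total):
total = 10  # -> total = 10
total += 9  # -> total = 19
total //= 5  # -> total = 3

Answer: 3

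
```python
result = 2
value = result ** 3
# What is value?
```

Trace (tracking value):
result = 2  # -> result = 2
value = result ** 3  # -> value = 8

Answer: 8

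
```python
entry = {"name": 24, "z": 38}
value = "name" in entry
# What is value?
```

Answer: True

Derivation:
Trace (tracking value):
entry = {'name': 24, 'z': 38}  # -> entry = {'name': 24, 'z': 38}
value = 'name' in entry  # -> value = True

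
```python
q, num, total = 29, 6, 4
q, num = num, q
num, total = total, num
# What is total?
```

Answer: 29

Derivation:
Trace (tracking total):
q, num, total = (29, 6, 4)  # -> q = 29, num = 6, total = 4
q, num = (num, q)  # -> q = 6, num = 29
num, total = (total, num)  # -> num = 4, total = 29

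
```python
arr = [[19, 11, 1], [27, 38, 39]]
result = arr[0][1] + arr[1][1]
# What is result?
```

Answer: 49

Derivation:
Trace (tracking result):
arr = [[19, 11, 1], [27, 38, 39]]  # -> arr = [[19, 11, 1], [27, 38, 39]]
result = arr[0][1] + arr[1][1]  # -> result = 49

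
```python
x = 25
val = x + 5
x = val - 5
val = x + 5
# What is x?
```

Trace (tracking x):
x = 25  # -> x = 25
val = x + 5  # -> val = 30
x = val - 5  # -> x = 25
val = x + 5  # -> val = 30

Answer: 25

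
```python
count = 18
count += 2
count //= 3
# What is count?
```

Trace (tracking count):
count = 18  # -> count = 18
count += 2  # -> count = 20
count //= 3  # -> count = 6

Answer: 6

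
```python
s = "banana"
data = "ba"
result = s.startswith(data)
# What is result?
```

Trace (tracking result):
s = 'banana'  # -> s = 'banana'
data = 'ba'  # -> data = 'ba'
result = s.startswith(data)  # -> result = True

Answer: True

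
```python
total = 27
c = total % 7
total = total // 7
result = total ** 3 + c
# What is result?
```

Answer: 33

Derivation:
Trace (tracking result):
total = 27  # -> total = 27
c = total % 7  # -> c = 6
total = total // 7  # -> total = 3
result = total ** 3 + c  # -> result = 33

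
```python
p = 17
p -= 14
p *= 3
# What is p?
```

Trace (tracking p):
p = 17  # -> p = 17
p -= 14  # -> p = 3
p *= 3  # -> p = 9

Answer: 9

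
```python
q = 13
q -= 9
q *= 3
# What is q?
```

Trace (tracking q):
q = 13  # -> q = 13
q -= 9  # -> q = 4
q *= 3  # -> q = 12

Answer: 12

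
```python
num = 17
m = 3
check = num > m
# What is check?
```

Answer: True

Derivation:
Trace (tracking check):
num = 17  # -> num = 17
m = 3  # -> m = 3
check = num > m  # -> check = True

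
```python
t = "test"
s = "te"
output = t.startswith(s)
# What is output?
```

Answer: True

Derivation:
Trace (tracking output):
t = 'test'  # -> t = 'test'
s = 'te'  # -> s = 'te'
output = t.startswith(s)  # -> output = True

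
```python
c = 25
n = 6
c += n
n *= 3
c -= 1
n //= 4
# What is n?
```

Answer: 4

Derivation:
Trace (tracking n):
c = 25  # -> c = 25
n = 6  # -> n = 6
c += n  # -> c = 31
n *= 3  # -> n = 18
c -= 1  # -> c = 30
n //= 4  # -> n = 4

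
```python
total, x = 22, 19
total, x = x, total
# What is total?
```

Trace (tracking total):
total, x = (22, 19)  # -> total = 22, x = 19
total, x = (x, total)  # -> total = 19, x = 22

Answer: 19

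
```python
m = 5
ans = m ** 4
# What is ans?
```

Answer: 625

Derivation:
Trace (tracking ans):
m = 5  # -> m = 5
ans = m ** 4  # -> ans = 625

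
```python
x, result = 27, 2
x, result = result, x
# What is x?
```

Trace (tracking x):
x, result = (27, 2)  # -> x = 27, result = 2
x, result = (result, x)  # -> x = 2, result = 27

Answer: 2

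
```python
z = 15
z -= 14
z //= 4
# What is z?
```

Answer: 0

Derivation:
Trace (tracking z):
z = 15  # -> z = 15
z -= 14  # -> z = 1
z //= 4  # -> z = 0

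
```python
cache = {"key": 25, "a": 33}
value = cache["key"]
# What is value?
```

Answer: 25

Derivation:
Trace (tracking value):
cache = {'key': 25, 'a': 33}  # -> cache = {'key': 25, 'a': 33}
value = cache['key']  # -> value = 25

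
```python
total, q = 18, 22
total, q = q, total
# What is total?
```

Trace (tracking total):
total, q = (18, 22)  # -> total = 18, q = 22
total, q = (q, total)  # -> total = 22, q = 18

Answer: 22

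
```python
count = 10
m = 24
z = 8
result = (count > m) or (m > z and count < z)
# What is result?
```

Trace (tracking result):
count = 10  # -> count = 10
m = 24  # -> m = 24
z = 8  # -> z = 8
result = count > m or (m > z and count < z)  # -> result = False

Answer: False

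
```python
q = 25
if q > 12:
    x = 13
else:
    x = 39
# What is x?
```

Answer: 13

Derivation:
Trace (tracking x):
q = 25  # -> q = 25
if q > 12:  # condition is True
    x = 13  # -> x = 13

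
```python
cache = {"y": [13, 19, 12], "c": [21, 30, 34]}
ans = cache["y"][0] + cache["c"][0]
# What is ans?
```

Trace (tracking ans):
cache = {'y': [13, 19, 12], 'c': [21, 30, 34]}  # -> cache = {'y': [13, 19, 12], 'c': [21, 30, 34]}
ans = cache['y'][0] + cache['c'][0]  # -> ans = 34

Answer: 34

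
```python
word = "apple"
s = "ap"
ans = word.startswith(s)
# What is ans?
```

Answer: True

Derivation:
Trace (tracking ans):
word = 'apple'  # -> word = 'apple'
s = 'ap'  # -> s = 'ap'
ans = word.startswith(s)  # -> ans = True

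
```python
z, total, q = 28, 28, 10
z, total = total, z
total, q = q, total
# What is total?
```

Trace (tracking total):
z, total, q = (28, 28, 10)  # -> z = 28, total = 28, q = 10
z, total = (total, z)  # -> z = 28, total = 28
total, q = (q, total)  # -> total = 10, q = 28

Answer: 10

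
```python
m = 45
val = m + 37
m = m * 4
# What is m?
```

Answer: 180

Derivation:
Trace (tracking m):
m = 45  # -> m = 45
val = m + 37  # -> val = 82
m = m * 4  # -> m = 180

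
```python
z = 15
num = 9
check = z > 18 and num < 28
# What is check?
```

Trace (tracking check):
z = 15  # -> z = 15
num = 9  # -> num = 9
check = z > 18 and num < 28  # -> check = False

Answer: False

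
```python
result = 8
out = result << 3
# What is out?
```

Trace (tracking out):
result = 8  # -> result = 8
out = result << 3  # -> out = 64

Answer: 64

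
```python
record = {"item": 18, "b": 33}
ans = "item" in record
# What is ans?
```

Trace (tracking ans):
record = {'item': 18, 'b': 33}  # -> record = {'item': 18, 'b': 33}
ans = 'item' in record  # -> ans = True

Answer: True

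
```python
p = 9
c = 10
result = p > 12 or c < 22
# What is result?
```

Answer: True

Derivation:
Trace (tracking result):
p = 9  # -> p = 9
c = 10  # -> c = 10
result = p > 12 or c < 22  # -> result = True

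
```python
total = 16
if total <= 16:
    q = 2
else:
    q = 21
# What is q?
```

Trace (tracking q):
total = 16  # -> total = 16
if total <= 16:  # condition is True
    q = 2  # -> q = 2

Answer: 2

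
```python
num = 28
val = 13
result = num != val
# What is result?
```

Trace (tracking result):
num = 28  # -> num = 28
val = 13  # -> val = 13
result = num != val  # -> result = True

Answer: True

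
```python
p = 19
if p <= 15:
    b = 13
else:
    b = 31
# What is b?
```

Answer: 31

Derivation:
Trace (tracking b):
p = 19  # -> p = 19
if p <= 15:  # condition is False
else:
    b = 31  # -> b = 31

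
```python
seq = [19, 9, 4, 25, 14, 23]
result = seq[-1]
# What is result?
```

Answer: 23

Derivation:
Trace (tracking result):
seq = [19, 9, 4, 25, 14, 23]  # -> seq = [19, 9, 4, 25, 14, 23]
result = seq[-1]  # -> result = 23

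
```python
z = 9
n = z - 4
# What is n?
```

Trace (tracking n):
z = 9  # -> z = 9
n = z - 4  # -> n = 5

Answer: 5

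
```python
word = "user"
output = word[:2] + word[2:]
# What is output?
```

Trace (tracking output):
word = 'user'  # -> word = 'user'
output = word[:2] + word[2:]  # -> output = 'user'

Answer: 'user'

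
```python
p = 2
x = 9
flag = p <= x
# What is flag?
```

Answer: True

Derivation:
Trace (tracking flag):
p = 2  # -> p = 2
x = 9  # -> x = 9
flag = p <= x  # -> flag = True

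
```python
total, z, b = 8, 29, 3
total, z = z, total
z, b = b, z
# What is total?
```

Trace (tracking total):
total, z, b = (8, 29, 3)  # -> total = 8, z = 29, b = 3
total, z = (z, total)  # -> total = 29, z = 8
z, b = (b, z)  # -> z = 3, b = 8

Answer: 29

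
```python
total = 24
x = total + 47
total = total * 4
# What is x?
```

Trace (tracking x):
total = 24  # -> total = 24
x = total + 47  # -> x = 71
total = total * 4  # -> total = 96

Answer: 71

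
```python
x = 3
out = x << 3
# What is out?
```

Trace (tracking out):
x = 3  # -> x = 3
out = x << 3  # -> out = 24

Answer: 24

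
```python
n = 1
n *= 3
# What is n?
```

Trace (tracking n):
n = 1  # -> n = 1
n *= 3  # -> n = 3

Answer: 3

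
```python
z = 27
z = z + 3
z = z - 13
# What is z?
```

Answer: 17

Derivation:
Trace (tracking z):
z = 27  # -> z = 27
z = z + 3  # -> z = 30
z = z - 13  # -> z = 17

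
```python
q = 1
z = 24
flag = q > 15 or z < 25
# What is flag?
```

Answer: True

Derivation:
Trace (tracking flag):
q = 1  # -> q = 1
z = 24  # -> z = 24
flag = q > 15 or z < 25  # -> flag = True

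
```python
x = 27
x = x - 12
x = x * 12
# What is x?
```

Trace (tracking x):
x = 27  # -> x = 27
x = x - 12  # -> x = 15
x = x * 12  # -> x = 180

Answer: 180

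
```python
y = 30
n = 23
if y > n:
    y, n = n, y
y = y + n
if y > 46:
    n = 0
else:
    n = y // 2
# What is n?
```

Trace (tracking n):
y = 30  # -> y = 30
n = 23  # -> n = 23
if y > n:  # condition is True
    y, n = (n, y)  # -> y = 23, n = 30
y = y + n  # -> y = 53
if y > 46:  # condition is True
    n = 0  # -> n = 0

Answer: 0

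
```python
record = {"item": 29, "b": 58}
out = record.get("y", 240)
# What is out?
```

Trace (tracking out):
record = {'item': 29, 'b': 58}  # -> record = {'item': 29, 'b': 58}
out = record.get('y', 240)  # -> out = 240

Answer: 240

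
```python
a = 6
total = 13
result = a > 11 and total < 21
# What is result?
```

Trace (tracking result):
a = 6  # -> a = 6
total = 13  # -> total = 13
result = a > 11 and total < 21  # -> result = False

Answer: False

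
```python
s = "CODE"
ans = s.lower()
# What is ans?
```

Trace (tracking ans):
s = 'CODE'  # -> s = 'CODE'
ans = s.lower()  # -> ans = 'code'

Answer: 'code'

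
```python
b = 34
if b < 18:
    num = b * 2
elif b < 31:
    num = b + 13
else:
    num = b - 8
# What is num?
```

Answer: 26

Derivation:
Trace (tracking num):
b = 34  # -> b = 34
if b < 18:  # condition is False
elif b < 31:  # condition is False
else:
    num = b - 8  # -> num = 26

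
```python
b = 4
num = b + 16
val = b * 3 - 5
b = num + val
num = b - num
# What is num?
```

Answer: 7

Derivation:
Trace (tracking num):
b = 4  # -> b = 4
num = b + 16  # -> num = 20
val = b * 3 - 5  # -> val = 7
b = num + val  # -> b = 27
num = b - num  # -> num = 7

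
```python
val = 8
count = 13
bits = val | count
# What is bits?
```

Trace (tracking bits):
val = 8  # -> val = 8
count = 13  # -> count = 13
bits = val | count  # -> bits = 13

Answer: 13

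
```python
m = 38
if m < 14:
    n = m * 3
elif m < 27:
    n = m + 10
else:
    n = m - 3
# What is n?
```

Answer: 35

Derivation:
Trace (tracking n):
m = 38  # -> m = 38
if m < 14:  # condition is False
elif m < 27:  # condition is False
else:
    n = m - 3  # -> n = 35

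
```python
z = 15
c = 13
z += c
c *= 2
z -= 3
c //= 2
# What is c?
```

Answer: 13

Derivation:
Trace (tracking c):
z = 15  # -> z = 15
c = 13  # -> c = 13
z += c  # -> z = 28
c *= 2  # -> c = 26
z -= 3  # -> z = 25
c //= 2  # -> c = 13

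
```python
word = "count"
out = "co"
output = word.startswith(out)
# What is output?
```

Trace (tracking output):
word = 'count'  # -> word = 'count'
out = 'co'  # -> out = 'co'
output = word.startswith(out)  # -> output = True

Answer: True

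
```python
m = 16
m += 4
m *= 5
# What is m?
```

Answer: 100

Derivation:
Trace (tracking m):
m = 16  # -> m = 16
m += 4  # -> m = 20
m *= 5  # -> m = 100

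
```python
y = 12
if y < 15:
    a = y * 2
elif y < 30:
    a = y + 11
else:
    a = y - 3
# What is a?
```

Answer: 24

Derivation:
Trace (tracking a):
y = 12  # -> y = 12
if y < 15:  # condition is True
    a = y * 2  # -> a = 24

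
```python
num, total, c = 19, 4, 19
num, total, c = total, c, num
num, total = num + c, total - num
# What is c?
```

Answer: 19

Derivation:
Trace (tracking c):
num, total, c = (19, 4, 19)  # -> num = 19, total = 4, c = 19
num, total, c = (total, c, num)  # -> num = 4, total = 19, c = 19
num, total = (num + c, total - num)  # -> num = 23, total = 15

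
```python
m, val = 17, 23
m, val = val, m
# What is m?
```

Trace (tracking m):
m, val = (17, 23)  # -> m = 17, val = 23
m, val = (val, m)  # -> m = 23, val = 17

Answer: 23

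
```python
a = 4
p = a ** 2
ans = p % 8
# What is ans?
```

Trace (tracking ans):
a = 4  # -> a = 4
p = a ** 2  # -> p = 16
ans = p % 8  # -> ans = 0

Answer: 0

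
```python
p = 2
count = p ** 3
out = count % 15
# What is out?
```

Trace (tracking out):
p = 2  # -> p = 2
count = p ** 3  # -> count = 8
out = count % 15  # -> out = 8

Answer: 8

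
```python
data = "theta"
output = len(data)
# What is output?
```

Answer: 5

Derivation:
Trace (tracking output):
data = 'theta'  # -> data = 'theta'
output = len(data)  # -> output = 5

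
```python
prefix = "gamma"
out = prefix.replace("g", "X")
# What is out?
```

Answer: 'Xamma'

Derivation:
Trace (tracking out):
prefix = 'gamma'  # -> prefix = 'gamma'
out = prefix.replace('g', 'X')  # -> out = 'Xamma'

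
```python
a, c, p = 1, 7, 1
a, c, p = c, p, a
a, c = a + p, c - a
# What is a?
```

Answer: 8

Derivation:
Trace (tracking a):
a, c, p = (1, 7, 1)  # -> a = 1, c = 7, p = 1
a, c, p = (c, p, a)  # -> a = 7, c = 1, p = 1
a, c = (a + p, c - a)  # -> a = 8, c = -6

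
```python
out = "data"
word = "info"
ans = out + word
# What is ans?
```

Trace (tracking ans):
out = 'data'  # -> out = 'data'
word = 'info'  # -> word = 'info'
ans = out + word  # -> ans = 'datainfo'

Answer: 'datainfo'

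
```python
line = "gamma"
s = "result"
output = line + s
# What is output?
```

Trace (tracking output):
line = 'gamma'  # -> line = 'gamma'
s = 'result'  # -> s = 'result'
output = line + s  # -> output = 'gammaresult'

Answer: 'gammaresult'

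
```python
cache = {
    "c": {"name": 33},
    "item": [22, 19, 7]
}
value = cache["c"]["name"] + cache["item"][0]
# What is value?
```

Answer: 55

Derivation:
Trace (tracking value):
cache = {'c': {'name': 33}, 'item': [22, 19, 7]}  # -> cache = {'c': {'name': 33}, 'item': [22, 19, 7]}
value = cache['c']['name'] + cache['item'][0]  # -> value = 55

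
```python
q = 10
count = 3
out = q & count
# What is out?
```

Trace (tracking out):
q = 10  # -> q = 10
count = 3  # -> count = 3
out = q & count  # -> out = 2

Answer: 2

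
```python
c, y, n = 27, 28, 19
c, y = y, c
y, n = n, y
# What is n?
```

Trace (tracking n):
c, y, n = (27, 28, 19)  # -> c = 27, y = 28, n = 19
c, y = (y, c)  # -> c = 28, y = 27
y, n = (n, y)  # -> y = 19, n = 27

Answer: 27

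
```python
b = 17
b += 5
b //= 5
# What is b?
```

Trace (tracking b):
b = 17  # -> b = 17
b += 5  # -> b = 22
b //= 5  # -> b = 4

Answer: 4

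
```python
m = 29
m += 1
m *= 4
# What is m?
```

Trace (tracking m):
m = 29  # -> m = 29
m += 1  # -> m = 30
m *= 4  # -> m = 120

Answer: 120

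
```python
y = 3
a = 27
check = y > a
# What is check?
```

Answer: False

Derivation:
Trace (tracking check):
y = 3  # -> y = 3
a = 27  # -> a = 27
check = y > a  # -> check = False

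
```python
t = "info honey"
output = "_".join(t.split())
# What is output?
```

Trace (tracking output):
t = 'info honey'  # -> t = 'info honey'
output = '_'.join(t.split())  # -> output = 'info_honey'

Answer: 'info_honey'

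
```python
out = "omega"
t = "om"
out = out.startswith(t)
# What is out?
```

Trace (tracking out):
out = 'omega'  # -> out = 'omega'
t = 'om'  # -> t = 'om'
out = out.startswith(t)  # -> out = True

Answer: True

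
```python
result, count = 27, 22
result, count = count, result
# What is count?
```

Trace (tracking count):
result, count = (27, 22)  # -> result = 27, count = 22
result, count = (count, result)  # -> result = 22, count = 27

Answer: 27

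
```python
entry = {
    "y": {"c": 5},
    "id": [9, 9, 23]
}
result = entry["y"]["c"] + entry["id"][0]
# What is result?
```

Answer: 14

Derivation:
Trace (tracking result):
entry = {'y': {'c': 5}, 'id': [9, 9, 23]}  # -> entry = {'y': {'c': 5}, 'id': [9, 9, 23]}
result = entry['y']['c'] + entry['id'][0]  # -> result = 14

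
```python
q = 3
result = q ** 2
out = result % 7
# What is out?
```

Answer: 2

Derivation:
Trace (tracking out):
q = 3  # -> q = 3
result = q ** 2  # -> result = 9
out = result % 7  # -> out = 2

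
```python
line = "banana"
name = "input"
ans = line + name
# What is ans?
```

Trace (tracking ans):
line = 'banana'  # -> line = 'banana'
name = 'input'  # -> name = 'input'
ans = line + name  # -> ans = 'bananainput'

Answer: 'bananainput'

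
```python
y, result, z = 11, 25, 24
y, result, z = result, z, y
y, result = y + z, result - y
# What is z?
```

Answer: 11

Derivation:
Trace (tracking z):
y, result, z = (11, 25, 24)  # -> y = 11, result = 25, z = 24
y, result, z = (result, z, y)  # -> y = 25, result = 24, z = 11
y, result = (y + z, result - y)  # -> y = 36, result = -1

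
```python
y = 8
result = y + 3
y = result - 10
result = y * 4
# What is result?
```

Answer: 4

Derivation:
Trace (tracking result):
y = 8  # -> y = 8
result = y + 3  # -> result = 11
y = result - 10  # -> y = 1
result = y * 4  # -> result = 4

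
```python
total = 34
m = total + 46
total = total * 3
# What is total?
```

Trace (tracking total):
total = 34  # -> total = 34
m = total + 46  # -> m = 80
total = total * 3  # -> total = 102

Answer: 102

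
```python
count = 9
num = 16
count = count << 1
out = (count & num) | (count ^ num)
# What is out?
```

Trace (tracking out):
count = 9  # -> count = 9
num = 16  # -> num = 16
count = count << 1  # -> count = 18
out = count & num | count ^ num  # -> out = 18

Answer: 18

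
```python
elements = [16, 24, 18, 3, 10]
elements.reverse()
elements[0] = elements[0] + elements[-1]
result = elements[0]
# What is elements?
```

Answer: [26, 3, 18, 24, 16]

Derivation:
Trace (tracking elements):
elements = [16, 24, 18, 3, 10]  # -> elements = [16, 24, 18, 3, 10]
elements.reverse()  # -> elements = [10, 3, 18, 24, 16]
elements[0] = elements[0] + elements[-1]  # -> elements = [26, 3, 18, 24, 16]
result = elements[0]  # -> result = 26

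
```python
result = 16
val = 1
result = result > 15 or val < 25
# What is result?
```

Trace (tracking result):
result = 16  # -> result = 16
val = 1  # -> val = 1
result = result > 15 or val < 25  # -> result = True

Answer: True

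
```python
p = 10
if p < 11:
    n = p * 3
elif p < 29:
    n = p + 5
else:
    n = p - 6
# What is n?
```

Answer: 30

Derivation:
Trace (tracking n):
p = 10  # -> p = 10
if p < 11:  # condition is True
    n = p * 3  # -> n = 30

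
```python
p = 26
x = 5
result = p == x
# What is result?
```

Trace (tracking result):
p = 26  # -> p = 26
x = 5  # -> x = 5
result = p == x  # -> result = False

Answer: False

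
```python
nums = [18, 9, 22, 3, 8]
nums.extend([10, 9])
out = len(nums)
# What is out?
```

Answer: 7

Derivation:
Trace (tracking out):
nums = [18, 9, 22, 3, 8]  # -> nums = [18, 9, 22, 3, 8]
nums.extend([10, 9])  # -> nums = [18, 9, 22, 3, 8, 10, 9]
out = len(nums)  # -> out = 7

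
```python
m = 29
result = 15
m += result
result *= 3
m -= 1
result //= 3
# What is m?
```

Trace (tracking m):
m = 29  # -> m = 29
result = 15  # -> result = 15
m += result  # -> m = 44
result *= 3  # -> result = 45
m -= 1  # -> m = 43
result //= 3  # -> result = 15

Answer: 43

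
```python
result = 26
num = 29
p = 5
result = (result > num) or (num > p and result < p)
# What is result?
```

Answer: False

Derivation:
Trace (tracking result):
result = 26  # -> result = 26
num = 29  # -> num = 29
p = 5  # -> p = 5
result = result > num or (num > p and result < p)  # -> result = False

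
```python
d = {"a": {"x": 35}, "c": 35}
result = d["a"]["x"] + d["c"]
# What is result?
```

Answer: 70

Derivation:
Trace (tracking result):
d = {'a': {'x': 35}, 'c': 35}  # -> d = {'a': {'x': 35}, 'c': 35}
result = d['a']['x'] + d['c']  # -> result = 70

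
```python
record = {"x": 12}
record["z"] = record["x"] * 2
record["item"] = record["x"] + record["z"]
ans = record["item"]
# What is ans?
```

Trace (tracking ans):
record = {'x': 12}  # -> record = {'x': 12}
record['z'] = record['x'] * 2  # -> record = {'x': 12, 'z': 24}
record['item'] = record['x'] + record['z']  # -> record = {'x': 12, 'z': 24, 'item': 36}
ans = record['item']  # -> ans = 36

Answer: 36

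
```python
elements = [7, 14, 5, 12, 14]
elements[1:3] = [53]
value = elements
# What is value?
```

Answer: [7, 53, 12, 14]

Derivation:
Trace (tracking value):
elements = [7, 14, 5, 12, 14]  # -> elements = [7, 14, 5, 12, 14]
elements[1:3] = [53]  # -> elements = [7, 53, 12, 14]
value = elements  # -> value = [7, 53, 12, 14]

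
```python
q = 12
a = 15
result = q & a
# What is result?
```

Trace (tracking result):
q = 12  # -> q = 12
a = 15  # -> a = 15
result = q & a  # -> result = 12

Answer: 12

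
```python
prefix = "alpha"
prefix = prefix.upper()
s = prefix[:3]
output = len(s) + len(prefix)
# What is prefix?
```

Answer: 'ALPHA'

Derivation:
Trace (tracking prefix):
prefix = 'alpha'  # -> prefix = 'alpha'
prefix = prefix.upper()  # -> prefix = 'ALPHA'
s = prefix[:3]  # -> s = 'ALP'
output = len(s) + len(prefix)  # -> output = 8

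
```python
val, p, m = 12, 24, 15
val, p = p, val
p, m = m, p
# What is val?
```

Trace (tracking val):
val, p, m = (12, 24, 15)  # -> val = 12, p = 24, m = 15
val, p = (p, val)  # -> val = 24, p = 12
p, m = (m, p)  # -> p = 15, m = 12

Answer: 24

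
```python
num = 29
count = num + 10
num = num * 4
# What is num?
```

Trace (tracking num):
num = 29  # -> num = 29
count = num + 10  # -> count = 39
num = num * 4  # -> num = 116

Answer: 116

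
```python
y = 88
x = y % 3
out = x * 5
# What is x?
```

Answer: 1

Derivation:
Trace (tracking x):
y = 88  # -> y = 88
x = y % 3  # -> x = 1
out = x * 5  # -> out = 5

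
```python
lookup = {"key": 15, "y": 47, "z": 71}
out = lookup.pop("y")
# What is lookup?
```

Trace (tracking lookup):
lookup = {'key': 15, 'y': 47, 'z': 71}  # -> lookup = {'key': 15, 'y': 47, 'z': 71}
out = lookup.pop('y')  # -> out = 47

Answer: {'key': 15, 'z': 71}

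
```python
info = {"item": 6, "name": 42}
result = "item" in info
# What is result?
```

Answer: True

Derivation:
Trace (tracking result):
info = {'item': 6, 'name': 42}  # -> info = {'item': 6, 'name': 42}
result = 'item' in info  # -> result = True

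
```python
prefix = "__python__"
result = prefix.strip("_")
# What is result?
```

Answer: 'python'

Derivation:
Trace (tracking result):
prefix = '__python__'  # -> prefix = '__python__'
result = prefix.strip('_')  # -> result = 'python'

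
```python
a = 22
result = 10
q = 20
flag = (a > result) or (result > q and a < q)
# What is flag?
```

Answer: True

Derivation:
Trace (tracking flag):
a = 22  # -> a = 22
result = 10  # -> result = 10
q = 20  # -> q = 20
flag = a > result or (result > q and a < q)  # -> flag = True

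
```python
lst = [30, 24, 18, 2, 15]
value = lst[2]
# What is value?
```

Trace (tracking value):
lst = [30, 24, 18, 2, 15]  # -> lst = [30, 24, 18, 2, 15]
value = lst[2]  # -> value = 18

Answer: 18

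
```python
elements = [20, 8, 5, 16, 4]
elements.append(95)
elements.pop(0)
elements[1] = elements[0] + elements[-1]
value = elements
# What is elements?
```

Trace (tracking elements):
elements = [20, 8, 5, 16, 4]  # -> elements = [20, 8, 5, 16, 4]
elements.append(95)  # -> elements = [20, 8, 5, 16, 4, 95]
elements.pop(0)  # -> elements = [8, 5, 16, 4, 95]
elements[1] = elements[0] + elements[-1]  # -> elements = [8, 103, 16, 4, 95]
value = elements  # -> value = [8, 103, 16, 4, 95]

Answer: [8, 103, 16, 4, 95]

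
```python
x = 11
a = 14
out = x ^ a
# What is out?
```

Trace (tracking out):
x = 11  # -> x = 11
a = 14  # -> a = 14
out = x ^ a  # -> out = 5

Answer: 5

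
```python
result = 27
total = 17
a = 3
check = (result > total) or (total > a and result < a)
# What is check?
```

Answer: True

Derivation:
Trace (tracking check):
result = 27  # -> result = 27
total = 17  # -> total = 17
a = 3  # -> a = 3
check = result > total or (total > a and result < a)  # -> check = True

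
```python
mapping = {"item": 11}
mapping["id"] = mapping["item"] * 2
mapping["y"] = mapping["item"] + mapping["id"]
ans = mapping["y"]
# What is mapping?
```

Trace (tracking mapping):
mapping = {'item': 11}  # -> mapping = {'item': 11}
mapping['id'] = mapping['item'] * 2  # -> mapping = {'item': 11, 'id': 22}
mapping['y'] = mapping['item'] + mapping['id']  # -> mapping = {'item': 11, 'id': 22, 'y': 33}
ans = mapping['y']  # -> ans = 33

Answer: {'item': 11, 'id': 22, 'y': 33}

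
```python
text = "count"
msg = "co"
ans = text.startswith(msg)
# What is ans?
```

Answer: True

Derivation:
Trace (tracking ans):
text = 'count'  # -> text = 'count'
msg = 'co'  # -> msg = 'co'
ans = text.startswith(msg)  # -> ans = True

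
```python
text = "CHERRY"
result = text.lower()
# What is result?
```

Answer: 'cherry'

Derivation:
Trace (tracking result):
text = 'CHERRY'  # -> text = 'CHERRY'
result = text.lower()  # -> result = 'cherry'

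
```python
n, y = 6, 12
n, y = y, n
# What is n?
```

Answer: 12

Derivation:
Trace (tracking n):
n, y = (6, 12)  # -> n = 6, y = 12
n, y = (y, n)  # -> n = 12, y = 6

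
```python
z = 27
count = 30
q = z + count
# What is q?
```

Trace (tracking q):
z = 27  # -> z = 27
count = 30  # -> count = 30
q = z + count  # -> q = 57

Answer: 57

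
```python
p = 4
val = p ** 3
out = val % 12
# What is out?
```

Trace (tracking out):
p = 4  # -> p = 4
val = p ** 3  # -> val = 64
out = val % 12  # -> out = 4

Answer: 4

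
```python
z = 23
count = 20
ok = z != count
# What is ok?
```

Answer: True

Derivation:
Trace (tracking ok):
z = 23  # -> z = 23
count = 20  # -> count = 20
ok = z != count  # -> ok = True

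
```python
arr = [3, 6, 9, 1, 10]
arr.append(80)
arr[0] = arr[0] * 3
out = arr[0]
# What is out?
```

Answer: 9

Derivation:
Trace (tracking out):
arr = [3, 6, 9, 1, 10]  # -> arr = [3, 6, 9, 1, 10]
arr.append(80)  # -> arr = [3, 6, 9, 1, 10, 80]
arr[0] = arr[0] * 3  # -> arr = [9, 6, 9, 1, 10, 80]
out = arr[0]  # -> out = 9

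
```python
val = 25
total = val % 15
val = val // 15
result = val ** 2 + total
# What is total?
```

Answer: 10

Derivation:
Trace (tracking total):
val = 25  # -> val = 25
total = val % 15  # -> total = 10
val = val // 15  # -> val = 1
result = val ** 2 + total  # -> result = 11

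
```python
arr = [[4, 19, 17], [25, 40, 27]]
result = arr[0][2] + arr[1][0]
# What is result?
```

Answer: 42

Derivation:
Trace (tracking result):
arr = [[4, 19, 17], [25, 40, 27]]  # -> arr = [[4, 19, 17], [25, 40, 27]]
result = arr[0][2] + arr[1][0]  # -> result = 42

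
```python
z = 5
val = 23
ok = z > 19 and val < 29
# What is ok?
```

Trace (tracking ok):
z = 5  # -> z = 5
val = 23  # -> val = 23
ok = z > 19 and val < 29  # -> ok = False

Answer: False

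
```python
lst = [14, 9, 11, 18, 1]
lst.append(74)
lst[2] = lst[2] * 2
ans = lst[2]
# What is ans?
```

Trace (tracking ans):
lst = [14, 9, 11, 18, 1]  # -> lst = [14, 9, 11, 18, 1]
lst.append(74)  # -> lst = [14, 9, 11, 18, 1, 74]
lst[2] = lst[2] * 2  # -> lst = [14, 9, 22, 18, 1, 74]
ans = lst[2]  # -> ans = 22

Answer: 22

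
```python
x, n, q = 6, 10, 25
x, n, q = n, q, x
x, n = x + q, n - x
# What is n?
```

Answer: 15

Derivation:
Trace (tracking n):
x, n, q = (6, 10, 25)  # -> x = 6, n = 10, q = 25
x, n, q = (n, q, x)  # -> x = 10, n = 25, q = 6
x, n = (x + q, n - x)  # -> x = 16, n = 15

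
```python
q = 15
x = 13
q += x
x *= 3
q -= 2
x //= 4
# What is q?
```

Answer: 26

Derivation:
Trace (tracking q):
q = 15  # -> q = 15
x = 13  # -> x = 13
q += x  # -> q = 28
x *= 3  # -> x = 39
q -= 2  # -> q = 26
x //= 4  # -> x = 9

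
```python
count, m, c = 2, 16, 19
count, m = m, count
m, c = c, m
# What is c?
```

Trace (tracking c):
count, m, c = (2, 16, 19)  # -> count = 2, m = 16, c = 19
count, m = (m, count)  # -> count = 16, m = 2
m, c = (c, m)  # -> m = 19, c = 2

Answer: 2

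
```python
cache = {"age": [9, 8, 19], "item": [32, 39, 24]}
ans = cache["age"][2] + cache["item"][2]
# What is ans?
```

Trace (tracking ans):
cache = {'age': [9, 8, 19], 'item': [32, 39, 24]}  # -> cache = {'age': [9, 8, 19], 'item': [32, 39, 24]}
ans = cache['age'][2] + cache['item'][2]  # -> ans = 43

Answer: 43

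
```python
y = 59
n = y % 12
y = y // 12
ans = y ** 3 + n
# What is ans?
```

Trace (tracking ans):
y = 59  # -> y = 59
n = y % 12  # -> n = 11
y = y // 12  # -> y = 4
ans = y ** 3 + n  # -> ans = 75

Answer: 75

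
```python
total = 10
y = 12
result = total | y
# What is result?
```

Answer: 14

Derivation:
Trace (tracking result):
total = 10  # -> total = 10
y = 12  # -> y = 12
result = total | y  # -> result = 14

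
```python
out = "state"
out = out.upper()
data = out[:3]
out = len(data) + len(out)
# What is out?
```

Trace (tracking out):
out = 'state'  # -> out = 'state'
out = out.upper()  # -> out = 'STATE'
data = out[:3]  # -> data = 'STA'
out = len(data) + len(out)  # -> out = 8

Answer: 8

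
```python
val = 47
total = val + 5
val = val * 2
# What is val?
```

Trace (tracking val):
val = 47  # -> val = 47
total = val + 5  # -> total = 52
val = val * 2  # -> val = 94

Answer: 94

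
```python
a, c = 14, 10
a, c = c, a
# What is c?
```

Trace (tracking c):
a, c = (14, 10)  # -> a = 14, c = 10
a, c = (c, a)  # -> a = 10, c = 14

Answer: 14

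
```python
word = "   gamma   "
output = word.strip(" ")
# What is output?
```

Trace (tracking output):
word = '   gamma   '  # -> word = '   gamma   '
output = word.strip(' ')  # -> output = 'gamma'

Answer: 'gamma'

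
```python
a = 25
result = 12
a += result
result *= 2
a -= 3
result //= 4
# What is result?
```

Trace (tracking result):
a = 25  # -> a = 25
result = 12  # -> result = 12
a += result  # -> a = 37
result *= 2  # -> result = 24
a -= 3  # -> a = 34
result //= 4  # -> result = 6

Answer: 6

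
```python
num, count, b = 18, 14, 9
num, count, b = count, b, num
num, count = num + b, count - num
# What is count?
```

Answer: -5

Derivation:
Trace (tracking count):
num, count, b = (18, 14, 9)  # -> num = 18, count = 14, b = 9
num, count, b = (count, b, num)  # -> num = 14, count = 9, b = 18
num, count = (num + b, count - num)  # -> num = 32, count = -5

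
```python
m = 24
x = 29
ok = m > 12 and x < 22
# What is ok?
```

Answer: False

Derivation:
Trace (tracking ok):
m = 24  # -> m = 24
x = 29  # -> x = 29
ok = m > 12 and x < 22  # -> ok = False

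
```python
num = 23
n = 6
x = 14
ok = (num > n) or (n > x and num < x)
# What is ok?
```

Trace (tracking ok):
num = 23  # -> num = 23
n = 6  # -> n = 6
x = 14  # -> x = 14
ok = num > n or (n > x and num < x)  # -> ok = True

Answer: True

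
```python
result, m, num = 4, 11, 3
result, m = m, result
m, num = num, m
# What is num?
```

Answer: 4

Derivation:
Trace (tracking num):
result, m, num = (4, 11, 3)  # -> result = 4, m = 11, num = 3
result, m = (m, result)  # -> result = 11, m = 4
m, num = (num, m)  # -> m = 3, num = 4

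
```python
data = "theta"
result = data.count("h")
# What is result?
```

Trace (tracking result):
data = 'theta'  # -> data = 'theta'
result = data.count('h')  # -> result = 1

Answer: 1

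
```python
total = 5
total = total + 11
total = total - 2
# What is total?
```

Trace (tracking total):
total = 5  # -> total = 5
total = total + 11  # -> total = 16
total = total - 2  # -> total = 14

Answer: 14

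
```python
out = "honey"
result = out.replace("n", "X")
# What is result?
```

Trace (tracking result):
out = 'honey'  # -> out = 'honey'
result = out.replace('n', 'X')  # -> result = 'hoXey'

Answer: 'hoXey'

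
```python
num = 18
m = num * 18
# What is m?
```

Answer: 324

Derivation:
Trace (tracking m):
num = 18  # -> num = 18
m = num * 18  # -> m = 324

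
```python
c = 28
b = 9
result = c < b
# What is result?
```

Answer: False

Derivation:
Trace (tracking result):
c = 28  # -> c = 28
b = 9  # -> b = 9
result = c < b  # -> result = False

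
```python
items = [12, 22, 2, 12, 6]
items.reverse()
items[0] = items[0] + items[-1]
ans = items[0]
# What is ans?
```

Trace (tracking ans):
items = [12, 22, 2, 12, 6]  # -> items = [12, 22, 2, 12, 6]
items.reverse()  # -> items = [6, 12, 2, 22, 12]
items[0] = items[0] + items[-1]  # -> items = [18, 12, 2, 22, 12]
ans = items[0]  # -> ans = 18

Answer: 18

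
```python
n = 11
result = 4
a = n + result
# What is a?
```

Answer: 15

Derivation:
Trace (tracking a):
n = 11  # -> n = 11
result = 4  # -> result = 4
a = n + result  # -> a = 15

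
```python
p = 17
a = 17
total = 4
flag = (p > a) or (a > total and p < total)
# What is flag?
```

Answer: False

Derivation:
Trace (tracking flag):
p = 17  # -> p = 17
a = 17  # -> a = 17
total = 4  # -> total = 4
flag = p > a or (a > total and p < total)  # -> flag = False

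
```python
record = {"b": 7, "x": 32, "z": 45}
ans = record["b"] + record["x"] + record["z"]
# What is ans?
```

Trace (tracking ans):
record = {'b': 7, 'x': 32, 'z': 45}  # -> record = {'b': 7, 'x': 32, 'z': 45}
ans = record['b'] + record['x'] + record['z']  # -> ans = 84

Answer: 84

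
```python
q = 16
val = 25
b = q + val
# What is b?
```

Answer: 41

Derivation:
Trace (tracking b):
q = 16  # -> q = 16
val = 25  # -> val = 25
b = q + val  # -> b = 41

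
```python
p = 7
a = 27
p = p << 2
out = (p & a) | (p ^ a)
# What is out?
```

Answer: 31

Derivation:
Trace (tracking out):
p = 7  # -> p = 7
a = 27  # -> a = 27
p = p << 2  # -> p = 28
out = p & a | p ^ a  # -> out = 31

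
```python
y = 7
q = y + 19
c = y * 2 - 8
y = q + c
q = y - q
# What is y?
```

Trace (tracking y):
y = 7  # -> y = 7
q = y + 19  # -> q = 26
c = y * 2 - 8  # -> c = 6
y = q + c  # -> y = 32
q = y - q  # -> q = 6

Answer: 32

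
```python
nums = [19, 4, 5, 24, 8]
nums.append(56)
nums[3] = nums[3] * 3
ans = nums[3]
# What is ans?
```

Answer: 72

Derivation:
Trace (tracking ans):
nums = [19, 4, 5, 24, 8]  # -> nums = [19, 4, 5, 24, 8]
nums.append(56)  # -> nums = [19, 4, 5, 24, 8, 56]
nums[3] = nums[3] * 3  # -> nums = [19, 4, 5, 72, 8, 56]
ans = nums[3]  # -> ans = 72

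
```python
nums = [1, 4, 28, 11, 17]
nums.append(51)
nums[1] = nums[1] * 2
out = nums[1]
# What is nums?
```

Trace (tracking nums):
nums = [1, 4, 28, 11, 17]  # -> nums = [1, 4, 28, 11, 17]
nums.append(51)  # -> nums = [1, 4, 28, 11, 17, 51]
nums[1] = nums[1] * 2  # -> nums = [1, 8, 28, 11, 17, 51]
out = nums[1]  # -> out = 8

Answer: [1, 8, 28, 11, 17, 51]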